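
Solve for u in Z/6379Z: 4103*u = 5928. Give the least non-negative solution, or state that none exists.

gcd(4103, 6379) = 1, so a unique solution mod 6379 exists.
4103⁻¹ ≡ 412 (mod 6379).
u ≡ 412*5928 ≡ 5558 (mod 6379).

5558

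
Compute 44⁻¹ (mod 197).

197 = 4×44 + 21
44 = 2×21 + 2
21 = 10×2 + 1
2 = 2×1 + 0
gcd(44, 197) = 1, so the inverse exists.
Bézout: 1 = 21×197 − 94×44.
So 44⁻¹ ≡ −94 ≡ 103 (mod 197).

103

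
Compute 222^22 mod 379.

205

Compute successive squares:
22 in binary is 10110, i.e. 22 = 16 + 4 + 2.
222^1 ≡ 222 (mod 379)
222^2 ≡ 222^2 = 49284 ≡ 14 (mod 379)
222^4 ≡ 14^2 = 196 (mod 379)
222^8 ≡ 196^2 = 38416 ≡ 137 (mod 379)
222^16 ≡ 137^2 = 18769 ≡ 198 (mod 379)
222^22 = 222^16 · 222^4 · 222^2 ≡ 198 · 196 · 14 (mod 379).
Accumulate the product:
198 · 196 = 38808 ≡ 150
150 · 14 = 2100 ≡ 205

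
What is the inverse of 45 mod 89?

By the extended Euclidean algorithm:
89 = 1·45 + 44
45 = 1·44 + 1
44 = 44·1 + 0
gcd(45, 89) = 1, so the inverse exists.
Back-substitute for 1:
1 = 1·45 − 1·44
  = −1·89 + 2·45
So 45⁻¹ ≡ 2 (mod 89).

2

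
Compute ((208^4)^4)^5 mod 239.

(208)^4 ≡ 25 (mod 239)
(25)^4 ≡ 99 (mod 239)
(99)^5 ≡ 157 (mod 239)

157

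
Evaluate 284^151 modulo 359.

337

151 in binary is 10010111, i.e. 151 = 128 + 16 + 4 + 2 + 1.
284^1 ≡ 284 (mod 359)
284^2 ≡ 284^2 = 80656 ≡ 240 (mod 359)
284^4 ≡ 240^2 = 57600 ≡ 160 (mod 359)
284^8 ≡ 160^2 = 25600 ≡ 111 (mod 359)
284^16 ≡ 111^2 = 12321 ≡ 115 (mod 359)
284^32 ≡ 115^2 = 13225 ≡ 301 (mod 359)
284^64 ≡ 301^2 = 90601 ≡ 133 (mod 359)
284^128 ≡ 133^2 = 17689 ≡ 98 (mod 359)
284^151 = 284^128 * 284^16 * 284^4 * 284^2 * 284^1 ≡ 98 * 115 * 160 * 240 * 284 (mod 359).
Accumulate the product:
98 * 115 = 11270 ≡ 141
141 * 160 = 22560 ≡ 302
302 * 240 = 72480 ≡ 321
321 * 284 = 91164 ≡ 337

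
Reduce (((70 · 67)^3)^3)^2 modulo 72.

70 · 67 = 4690 ≡ 10 (mod 72)
(10)^3 ≡ 64 (mod 72)
(64)^3 ≡ 64 (mod 72)
(64)^2 ≡ 64 (mod 72)

64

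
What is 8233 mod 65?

43

8233 = 126*65 + 43, so 8233 ≡ 43 (mod 65).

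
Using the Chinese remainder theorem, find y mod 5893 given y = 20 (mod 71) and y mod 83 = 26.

2931

71⁻¹ mod 83: 71·76 ≡ 1 (mod 83), so 71⁻¹ ≡ 76.
y = 20 + 71·((26 − 20)·76 mod 83) = 20 + 71·41 = 2931.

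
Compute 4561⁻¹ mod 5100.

Apply the Euclidean algorithm and back-substitute:
5100 = 1×4561 + 539
4561 = 8×539 + 249
539 = 2×249 + 41
249 = 6×41 + 3
41 = 13×3 + 2
3 = 1×2 + 1
2 = 2×1 + 0
gcd(4561, 5100) = 1, so the inverse exists.
Back-substitute for 1:
1 = 1×3 − 1×2
  = −1×41 + 14×3
  = 14×249 − 85×41
  = −85×539 + 184×249
  = 184×4561 − 1557×539
  = −1557×5100 + 1741×4561
So 4561⁻¹ ≡ 1741 (mod 5100).

1741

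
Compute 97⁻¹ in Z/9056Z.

9056 = 93*97 + 35
97 = 2*35 + 27
35 = 1*27 + 8
27 = 3*8 + 3
8 = 2*3 + 2
3 = 1*2 + 1
2 = 2*1 + 0
gcd(97, 9056) = 1, so the inverse exists.
Back-substitute for 1:
1 = 1*3 − 1*2
  = −1*8 + 3*3
  = 3*27 − 10*8
  = −10*35 + 13*27
  = 13*97 − 36*35
  = −36*9056 + 3361*97
So 97⁻¹ ≡ 3361 (mod 9056).

3361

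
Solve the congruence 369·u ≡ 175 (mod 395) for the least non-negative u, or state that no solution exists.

130

gcd(369, 395) = 1, so a unique solution mod 395 exists.
369⁻¹ ≡ 319 (mod 395).
u ≡ 319·175 ≡ 130 (mod 395).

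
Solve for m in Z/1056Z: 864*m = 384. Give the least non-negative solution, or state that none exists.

gcd(864, 1056) = 96, and 96 | 384, so solutions exist.
Divide through by 96: 9*m mod 11 = 4.
9⁻¹ ≡ 5 (mod 11).
m ≡ 5*4 ≡ 9 (mod 11).
The smallest non-negative solution is m = 9.

9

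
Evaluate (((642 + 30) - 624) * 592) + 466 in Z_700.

642 + 30 = 672
672 - 624 = 48
48 * 592 = 28416 ≡ 416 (mod 700)
416 + 466 = 882 ≡ 182 (mod 700)

182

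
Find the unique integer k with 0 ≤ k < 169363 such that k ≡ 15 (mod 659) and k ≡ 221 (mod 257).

44168

659⁻¹ mod 257: 659×39 ≡ 1 (mod 257), so 659⁻¹ ≡ 39.
k = 15 + 659×((221 − 15)×39 mod 257) = 15 + 659×67 = 44168.
Check: 44168 mod 659 = 15, 44168 mod 257 = 221. ✓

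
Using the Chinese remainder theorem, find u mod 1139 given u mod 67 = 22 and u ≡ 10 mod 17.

826

67⁻¹ mod 17: 67*16 ≡ 1 (mod 17), so 67⁻¹ ≡ 16.
u = 22 + 67*((10 − 22)*16 mod 17) = 22 + 67*12 = 826.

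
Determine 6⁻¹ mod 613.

Run the extended Euclidean algorithm:
613 = 102·6 + 1
6 = 6·1 + 0
gcd(6, 613) = 1, so the inverse exists.
Bézout: 1 = 1·613 − 102·6.
So 6⁻¹ ≡ −102 ≡ 511 (mod 613).

511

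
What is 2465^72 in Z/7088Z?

Compute successive squares:
2465^1 ≡ 2465 (mod 7088)
2465^2 ≡ 2465^2 = 6076225 ≡ 1809 (mod 7088)
2465^4 ≡ 1809^2 = 3272481 ≡ 4913 (mod 7088)
2465^8 ≡ 4913^2 = 24137569 ≡ 2929 (mod 7088)
2465^16 ≡ 2929^2 = 8579041 ≡ 2561 (mod 7088)
2465^32 ≡ 2561^2 = 6558721 ≡ 2321 (mod 7088)
2465^64 ≡ 2321^2 = 5387041 ≡ 161 (mod 7088)
2465^72 = 2465^64 × 2465^8 ≡ 161 × 2929 (mod 7088).
161 × 2929 = 471569 ≡ 3761 (mod 7088).

3761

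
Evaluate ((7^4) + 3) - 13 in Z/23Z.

22

(7)^4 ≡ 9 (mod 23)
9 + 3 = 12
12 - 13 = -1 ≡ 22 (mod 23)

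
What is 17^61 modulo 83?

25

17^1 ≡ 17 (mod 83)
17^2 ≡ 17^2 = 289 ≡ 40 (mod 83)
17^4 ≡ 40^2 = 1600 ≡ 23 (mod 83)
17^8 ≡ 23^2 = 529 ≡ 31 (mod 83)
17^16 ≡ 31^2 = 961 ≡ 48 (mod 83)
17^32 ≡ 48^2 = 2304 ≡ 63 (mod 83)
17^61 = 17^32 * 17^16 * 17^8 * 17^4 * 17^1 ≡ 63 * 48 * 31 * 23 * 17 (mod 83).
Accumulate the product:
63 * 48 = 3024 ≡ 36
36 * 31 = 1116 ≡ 37
37 * 23 = 851 ≡ 21
21 * 17 = 357 ≡ 25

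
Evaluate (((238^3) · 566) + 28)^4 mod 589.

(238)^3 ≡ 240 (mod 589)
240 · 566 = 135840 ≡ 370 (mod 589)
370 + 28 = 398
(398)^4 ≡ 191 (mod 589)

191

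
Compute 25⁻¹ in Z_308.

By the extended Euclidean algorithm:
308 = 12*25 + 8
25 = 3*8 + 1
8 = 8*1 + 0
gcd(25, 308) = 1, so the inverse exists.
Bézout: 1 = −3*308 + 37*25.
So 25⁻¹ ≡ 37 (mod 308).

37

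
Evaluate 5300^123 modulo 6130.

3970

123 in binary is 1111011, i.e. 123 = 64 + 32 + 16 + 8 + 2 + 1.
5300^1 ≡ 5300 (mod 6130)
5300^2 ≡ 5300^2 = 28090000 ≡ 2340 (mod 6130)
5300^4 ≡ 2340^2 = 5475600 ≡ 1510 (mod 6130)
5300^8 ≡ 1510^2 = 2280100 ≡ 5870 (mod 6130)
5300^16 ≡ 5870^2 = 34456900 ≡ 170 (mod 6130)
5300^32 ≡ 170^2 = 28900 ≡ 4380 (mod 6130)
5300^64 ≡ 4380^2 = 19184400 ≡ 3630 (mod 6130)
5300^123 = 5300^64 × 5300^32 × 5300^16 × 5300^8 × 5300^2 × 5300^1 ≡ 3630 × 4380 × 170 × 5870 × 2340 × 5300 (mod 6130).
Accumulate the product:
3630 × 4380 = 15899400 ≡ 4310
4310 × 170 = 732700 ≡ 3230
3230 × 5870 = 18960100 ≡ 10
10 × 2340 = 23400 ≡ 5010
5010 × 5300 = 26553000 ≡ 3970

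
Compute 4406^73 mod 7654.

5000

Using repeated squaring:
73 in binary is 1001001, i.e. 73 = 64 + 8 + 1.
4406^1 ≡ 4406 (mod 7654)
4406^2 ≡ 4406^2 = 19412836 ≡ 2292 (mod 7654)
4406^4 ≡ 2292^2 = 5253264 ≡ 2620 (mod 7654)
4406^8 ≡ 2620^2 = 6864400 ≡ 6416 (mod 7654)
4406^16 ≡ 6416^2 = 41165056 ≡ 1844 (mod 7654)
4406^32 ≡ 1844^2 = 3400336 ≡ 1960 (mod 7654)
4406^64 ≡ 1960^2 = 3841600 ≡ 6946 (mod 7654)
4406^73 = 4406^64 · 4406^8 · 4406^1 ≡ 6946 · 6416 · 4406 (mod 7654).
Accumulate the product:
6946 · 6416 = 44565536 ≡ 3948
3948 · 4406 = 17394888 ≡ 5000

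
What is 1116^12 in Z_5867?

12 in binary is 1100, i.e. 12 = 8 + 4.
1116^1 ≡ 1116 (mod 5867)
1116^2 ≡ 1116^2 = 1245456 ≡ 1652 (mod 5867)
1116^4 ≡ 1652^2 = 2729104 ≡ 949 (mod 5867)
1116^8 ≡ 949^2 = 900601 ≡ 2950 (mod 5867)
1116^12 = 1116^8 · 1116^4 ≡ 2950 · 949 (mod 5867).
2950 · 949 = 2799550 ≡ 991 (mod 5867).

991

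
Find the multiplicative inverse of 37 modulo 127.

Apply the Euclidean algorithm and back-substitute:
127 = 3·37 + 16
37 = 2·16 + 5
16 = 3·5 + 1
5 = 5·1 + 0
gcd(37, 127) = 1, so the inverse exists.
Back-substitute for 1:
1 = 1·16 − 3·5
  = −3·37 + 7·16
  = 7·127 − 24·37
So 37⁻¹ ≡ −24 ≡ 103 (mod 127).

103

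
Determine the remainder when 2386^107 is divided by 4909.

3419

Compute successive squares:
107 in binary is 1101011, i.e. 107 = 64 + 32 + 8 + 2 + 1.
2386^1 ≡ 2386 (mod 4909)
2386^2 ≡ 2386^2 = 5692996 ≡ 3465 (mod 4909)
2386^4 ≡ 3465^2 = 12006225 ≡ 3720 (mod 4909)
2386^8 ≡ 3720^2 = 13838400 ≡ 4838 (mod 4909)
2386^16 ≡ 4838^2 = 23406244 ≡ 132 (mod 4909)
2386^32 ≡ 132^2 = 17424 ≡ 2697 (mod 4909)
2386^64 ≡ 2697^2 = 7273809 ≡ 3580 (mod 4909)
2386^107 = 2386^64 * 2386^32 * 2386^8 * 2386^2 * 2386^1 ≡ 3580 * 2697 * 4838 * 3465 * 2386 (mod 4909).
Accumulate the product:
3580 * 2697 = 9655260 ≡ 4166
4166 * 4838 = 20155108 ≡ 3663
3663 * 3465 = 12692295 ≡ 2530
2530 * 2386 = 6036580 ≡ 3419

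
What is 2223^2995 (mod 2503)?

Compute successive squares:
2223^1 ≡ 2223 (mod 2503)
2223^2 ≡ 2223^2 = 4941729 ≡ 807 (mod 2503)
2223^4 ≡ 807^2 = 651249 ≡ 469 (mod 2503)
2223^8 ≡ 469^2 = 219961 ≡ 2200 (mod 2503)
2223^16 ≡ 2200^2 = 4840000 ≡ 1701 (mod 2503)
2223^32 ≡ 1701^2 = 2893401 ≡ 2436 (mod 2503)
2223^64 ≡ 2436^2 = 5934096 ≡ 1986 (mod 2503)
2223^128 ≡ 1986^2 = 3944196 ≡ 1971 (mod 2503)
2223^256 ≡ 1971^2 = 3884841 ≡ 185 (mod 2503)
2223^512 ≡ 185^2 = 34225 ≡ 1686 (mod 2503)
2223^1024 ≡ 1686^2 = 2842596 ≡ 1691 (mod 2503)
2223^2048 ≡ 1691^2 = 2859481 ≡ 1055 (mod 2503)
2223^2995 = 2223^2048 × 2223^512 × 2223^256 × 2223^128 × 2223^32 × 2223^16 × 2223^2 × 2223^1 ≡ 1055 × 1686 × 185 × 1971 × 2436 × 1701 × 807 × 2223 (mod 2503).
Accumulate the product:
1055 × 1686 = 1778730 ≡ 1600
1600 × 185 = 296000 ≡ 646
646 × 1971 = 1273266 ≡ 1742
1742 × 2436 = 4243512 ≡ 927
927 × 1701 = 1576827 ≡ 2440
2440 × 807 = 1969080 ≡ 1722
1722 × 2223 = 3828006 ≡ 919

919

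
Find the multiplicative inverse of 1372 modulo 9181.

9181 = 6·1372 + 949
1372 = 1·949 + 423
949 = 2·423 + 103
423 = 4·103 + 11
103 = 9·11 + 4
11 = 2·4 + 3
4 = 1·3 + 1
3 = 3·1 + 0
gcd(1372, 9181) = 1, so the inverse exists.
Bézout: 1 = 373·9181 − 2496·1372.
So 1372⁻¹ ≡ −2496 ≡ 6685 (mod 9181).

6685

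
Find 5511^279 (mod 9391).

Compute successive squares:
5511^1 ≡ 5511 (mod 9391)
5511^2 ≡ 5511^2 = 30371121 ≡ 627 (mod 9391)
5511^4 ≡ 627^2 = 393129 ≡ 8098 (mod 9391)
5511^8 ≡ 8098^2 = 65577604 ≡ 251 (mod 9391)
5511^16 ≡ 251^2 = 63001 ≡ 6655 (mod 9391)
5511^32 ≡ 6655^2 = 44289025 ≡ 1069 (mod 9391)
5511^64 ≡ 1069^2 = 1142761 ≡ 6450 (mod 9391)
5511^128 ≡ 6450^2 = 41602500 ≡ 370 (mod 9391)
5511^256 ≡ 370^2 = 136900 ≡ 5426 (mod 9391)
5511^279 = 5511^256 × 5511^16 × 5511^4 × 5511^2 × 5511^1 ≡ 5426 × 6655 × 8098 × 627 × 5511 (mod 9391).
Accumulate the product:
5426 × 6655 = 36110030 ≡ 1635
1635 × 8098 = 13240230 ≡ 8311
8311 × 627 = 5210997 ≡ 8383
8383 × 5511 = 46198713 ≡ 4384

4384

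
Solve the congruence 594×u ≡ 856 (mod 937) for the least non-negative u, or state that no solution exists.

298

gcd(594, 937) = 1, so a unique solution mod 937 exists.
594⁻¹ ≡ 112 (mod 937).
u ≡ 112×856 ≡ 298 (mod 937).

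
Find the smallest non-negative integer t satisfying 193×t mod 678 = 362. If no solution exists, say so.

578

gcd(193, 678) = 1, so a unique solution mod 678 exists.
193⁻¹ ≡ 541 (mod 678).
t ≡ 541×362 ≡ 578 (mod 678).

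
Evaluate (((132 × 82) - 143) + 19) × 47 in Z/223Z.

132 × 82 = 10824 ≡ 120 (mod 223)
120 - 143 = -23 ≡ 200 (mod 223)
200 + 19 = 219
219 × 47 = 10293 ≡ 35 (mod 223)

35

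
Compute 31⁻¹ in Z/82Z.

45

Run the extended Euclidean algorithm:
82 = 2*31 + 20
31 = 1*20 + 11
20 = 1*11 + 9
11 = 1*9 + 2
9 = 4*2 + 1
2 = 2*1 + 0
gcd(31, 82) = 1, so the inverse exists.
Bézout: 1 = 14*82 − 37*31.
So 31⁻¹ ≡ −37 ≡ 45 (mod 82).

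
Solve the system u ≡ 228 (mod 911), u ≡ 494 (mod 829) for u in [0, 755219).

150543

911⁻¹ mod 829: 911·91 ≡ 1 (mod 829), so 911⁻¹ ≡ 91.
u = 228 + 911·((494 − 228)·91 mod 829) = 228 + 911·165 = 150543.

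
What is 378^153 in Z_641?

Using repeated squaring:
153 in binary is 10011001, i.e. 153 = 128 + 16 + 8 + 1.
378^1 ≡ 378 (mod 641)
378^2 ≡ 378^2 = 142884 ≡ 582 (mod 641)
378^4 ≡ 582^2 = 338724 ≡ 276 (mod 641)
378^8 ≡ 276^2 = 76176 ≡ 538 (mod 641)
378^16 ≡ 538^2 = 289444 ≡ 353 (mod 641)
378^32 ≡ 353^2 = 124609 ≡ 255 (mod 641)
378^64 ≡ 255^2 = 65025 ≡ 284 (mod 641)
378^128 ≡ 284^2 = 80656 ≡ 531 (mod 641)
378^153 = 378^128 · 378^16 · 378^8 · 378^1 ≡ 531 · 353 · 538 · 378 (mod 641).
Accumulate the product:
531 · 353 = 187443 ≡ 271
271 · 538 = 145798 ≡ 291
291 · 378 = 109998 ≡ 387

387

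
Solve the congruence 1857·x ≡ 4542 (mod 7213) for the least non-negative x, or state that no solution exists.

5922

gcd(1857, 7213) = 1, so a unique solution mod 7213 exists.
1857⁻¹ ≡ 3422 (mod 7213).
x ≡ 3422·4542 ≡ 5922 (mod 7213).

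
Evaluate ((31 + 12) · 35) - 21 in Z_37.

4

31 + 12 = 43 ≡ 6 (mod 37)
6 · 35 = 210 ≡ 25 (mod 37)
25 - 21 = 4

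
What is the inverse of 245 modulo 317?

317 = 1·245 + 72
245 = 3·72 + 29
72 = 2·29 + 14
29 = 2·14 + 1
14 = 14·1 + 0
gcd(245, 317) = 1, so the inverse exists.
Bézout: 1 = −17·317 + 22·245.
So 245⁻¹ ≡ 22 (mod 317).

22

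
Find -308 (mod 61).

58

-308 = -6×61 + 58, so -308 ≡ 58 (mod 61).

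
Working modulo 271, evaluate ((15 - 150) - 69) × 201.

188

15 - 150 = -135 ≡ 136 (mod 271)
136 - 69 = 67
67 × 201 = 13467 ≡ 188 (mod 271)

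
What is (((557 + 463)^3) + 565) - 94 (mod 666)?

557 + 463 = 1020 ≡ 354 (mod 666)
(354)^3 ≡ 270 (mod 666)
270 + 565 = 835 ≡ 169 (mod 666)
169 - 94 = 75

75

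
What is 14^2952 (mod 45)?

1

Using repeated squaring:
2952 in binary is 101110001000, i.e. 2952 = 2048 + 512 + 256 + 128 + 8.
14^1 ≡ 14 (mod 45)
14^2 ≡ 14^2 = 196 ≡ 16 (mod 45)
14^4 ≡ 16^2 = 256 ≡ 31 (mod 45)
14^8 ≡ 31^2 = 961 ≡ 16 (mod 45)
14^16 ≡ 16^2 = 256 ≡ 31 (mod 45)
14^32 ≡ 31^2 = 961 ≡ 16 (mod 45)
14^64 ≡ 16^2 = 256 ≡ 31 (mod 45)
14^128 ≡ 31^2 = 961 ≡ 16 (mod 45)
14^256 ≡ 16^2 = 256 ≡ 31 (mod 45)
14^512 ≡ 31^2 = 961 ≡ 16 (mod 45)
14^1024 ≡ 16^2 = 256 ≡ 31 (mod 45)
14^2048 ≡ 31^2 = 961 ≡ 16 (mod 45)
14^2952 = 14^2048 * 14^512 * 14^256 * 14^128 * 14^8 ≡ 16 * 16 * 31 * 16 * 16 (mod 45).
Accumulate the product:
16 * 16 = 256 ≡ 31
31 * 31 = 961 ≡ 16
16 * 16 = 256 ≡ 31
31 * 16 = 496 ≡ 1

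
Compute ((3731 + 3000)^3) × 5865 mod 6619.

3731 + 3000 = 6731 ≡ 112 (mod 6619)
(112)^3 ≡ 1700 (mod 6619)
1700 × 5865 = 9970500 ≡ 2286 (mod 6619)

2286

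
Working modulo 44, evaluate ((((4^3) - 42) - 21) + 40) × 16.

40

(4)^3 ≡ 20 (mod 44)
20 - 42 = -22 ≡ 22 (mod 44)
22 - 21 = 1
1 + 40 = 41
41 × 16 = 656 ≡ 40 (mod 44)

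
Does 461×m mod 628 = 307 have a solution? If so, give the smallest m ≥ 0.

299

gcd(461, 628) = 1, so a unique solution mod 628 exists.
461⁻¹ ≡ 361 (mod 628).
m ≡ 361×307 ≡ 299 (mod 628).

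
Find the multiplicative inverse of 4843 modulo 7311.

Apply the Euclidean algorithm and back-substitute:
7311 = 1*4843 + 2468
4843 = 1*2468 + 2375
2468 = 1*2375 + 93
2375 = 25*93 + 50
93 = 1*50 + 43
50 = 1*43 + 7
43 = 6*7 + 1
7 = 7*1 + 0
gcd(4843, 7311) = 1, so the inverse exists.
Back-substitute for 1:
1 = 1*43 − 6*7
  = −6*50 + 7*43
  = 7*93 − 13*50
  = −13*2375 + 332*93
  = 332*2468 − 345*2375
  = −345*4843 + 677*2468
  = 677*7311 − 1022*4843
So 4843⁻¹ ≡ −1022 ≡ 6289 (mod 7311).

6289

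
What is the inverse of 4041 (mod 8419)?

Apply the Euclidean algorithm and back-substitute:
8419 = 2·4041 + 337
4041 = 11·337 + 334
337 = 1·334 + 3
334 = 111·3 + 1
3 = 3·1 + 0
gcd(4041, 8419) = 1, so the inverse exists.
Back-substitute for 1:
1 = 1·334 − 111·3
  = −111·337 + 112·334
  = 112·4041 − 1343·337
  = −1343·8419 + 2798·4041
So 4041⁻¹ ≡ 2798 (mod 8419).

2798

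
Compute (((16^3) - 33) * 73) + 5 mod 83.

(16)^3 ≡ 29 (mod 83)
29 - 33 = -4 ≡ 79 (mod 83)
79 * 73 = 5767 ≡ 40 (mod 83)
40 + 5 = 45

45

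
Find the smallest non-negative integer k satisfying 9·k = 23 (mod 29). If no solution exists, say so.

9

gcd(9, 29) = 1, so a unique solution mod 29 exists.
9⁻¹ ≡ 13 (mod 29).
k ≡ 13·23 ≡ 9 (mod 29).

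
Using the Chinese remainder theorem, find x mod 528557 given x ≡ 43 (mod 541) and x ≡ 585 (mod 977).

297593

541⁻¹ mod 977: 541×549 ≡ 1 (mod 977), so 541⁻¹ ≡ 549.
x = 43 + 541×((585 − 43)×549 mod 977) = 43 + 541×550 = 297593.
Check: 297593 mod 541 = 43, 297593 mod 977 = 585. ✓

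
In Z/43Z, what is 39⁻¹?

32

43 = 1*39 + 4
39 = 9*4 + 3
4 = 1*3 + 1
3 = 3*1 + 0
gcd(39, 43) = 1, so the inverse exists.
Back-substitute for 1:
1 = 1*4 − 1*3
  = −1*39 + 10*4
  = 10*43 − 11*39
So 39⁻¹ ≡ −11 ≡ 32 (mod 43).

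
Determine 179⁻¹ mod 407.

407 = 2·179 + 49
179 = 3·49 + 32
49 = 1·32 + 17
32 = 1·17 + 15
17 = 1·15 + 2
15 = 7·2 + 1
2 = 2·1 + 0
gcd(179, 407) = 1, so the inverse exists.
Bézout: 1 = −84·407 + 191·179.
So 179⁻¹ ≡ 191 (mod 407).

191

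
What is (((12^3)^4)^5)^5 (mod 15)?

6

(12)^3 ≡ 3 (mod 15)
(3)^4 ≡ 6 (mod 15)
(6)^5 ≡ 6 (mod 15)
(6)^5 ≡ 6 (mod 15)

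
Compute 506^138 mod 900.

138 in binary is 10001010, i.e. 138 = 128 + 8 + 2.
506^1 ≡ 506 (mod 900)
506^2 ≡ 506^2 = 256036 ≡ 436 (mod 900)
506^4 ≡ 436^2 = 190096 ≡ 196 (mod 900)
506^8 ≡ 196^2 = 38416 ≡ 616 (mod 900)
506^16 ≡ 616^2 = 379456 ≡ 556 (mod 900)
506^32 ≡ 556^2 = 309136 ≡ 436 (mod 900)
506^64 ≡ 436^2 = 190096 ≡ 196 (mod 900)
506^128 ≡ 196^2 = 38416 ≡ 616 (mod 900)
506^138 = 506^128 × 506^8 × 506^2 ≡ 616 × 616 × 436 (mod 900).
Accumulate the product:
616 × 616 = 379456 ≡ 556
556 × 436 = 242416 ≡ 316

316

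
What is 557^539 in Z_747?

539

Compute successive squares:
539 in binary is 1000011011, i.e. 539 = 512 + 16 + 8 + 2 + 1.
557^1 ≡ 557 (mod 747)
557^2 ≡ 557^2 = 310249 ≡ 244 (mod 747)
557^4 ≡ 244^2 = 59536 ≡ 523 (mod 747)
557^8 ≡ 523^2 = 273529 ≡ 127 (mod 747)
557^16 ≡ 127^2 = 16129 ≡ 442 (mod 747)
557^32 ≡ 442^2 = 195364 ≡ 397 (mod 747)
557^64 ≡ 397^2 = 157609 ≡ 739 (mod 747)
557^128 ≡ 739^2 = 546121 ≡ 64 (mod 747)
557^256 ≡ 64^2 = 4096 ≡ 361 (mod 747)
557^512 ≡ 361^2 = 130321 ≡ 343 (mod 747)
557^539 = 557^512 · 557^16 · 557^8 · 557^2 · 557^1 ≡ 343 · 442 · 127 · 244 · 557 (mod 747).
Accumulate the product:
343 · 442 = 151606 ≡ 712
712 · 127 = 90424 ≡ 37
37 · 244 = 9028 ≡ 64
64 · 557 = 35648 ≡ 539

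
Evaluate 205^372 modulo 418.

Using repeated squaring:
372 in binary is 101110100, i.e. 372 = 256 + 64 + 32 + 16 + 4.
205^1 ≡ 205 (mod 418)
205^2 ≡ 205^2 = 42025 ≡ 225 (mod 418)
205^4 ≡ 225^2 = 50625 ≡ 47 (mod 418)
205^8 ≡ 47^2 = 2209 ≡ 119 (mod 418)
205^16 ≡ 119^2 = 14161 ≡ 367 (mod 418)
205^32 ≡ 367^2 = 134689 ≡ 93 (mod 418)
205^64 ≡ 93^2 = 8649 ≡ 289 (mod 418)
205^128 ≡ 289^2 = 83521 ≡ 339 (mod 418)
205^256 ≡ 339^2 = 114921 ≡ 389 (mod 418)
205^372 = 205^256 * 205^64 * 205^32 * 205^16 * 205^4 ≡ 389 * 289 * 93 * 367 * 47 (mod 418).
Accumulate the product:
389 * 289 = 112421 ≡ 397
397 * 93 = 36921 ≡ 137
137 * 367 = 50279 ≡ 119
119 * 47 = 5593 ≡ 159

159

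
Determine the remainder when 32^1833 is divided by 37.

29

Using repeated squaring:
1833 in binary is 11100101001, i.e. 1833 = 1024 + 512 + 256 + 32 + 8 + 1.
32^1 ≡ 32 (mod 37)
32^2 ≡ 32^2 = 1024 ≡ 25 (mod 37)
32^4 ≡ 25^2 = 625 ≡ 33 (mod 37)
32^8 ≡ 33^2 = 1089 ≡ 16 (mod 37)
32^16 ≡ 16^2 = 256 ≡ 34 (mod 37)
32^32 ≡ 34^2 = 1156 ≡ 9 (mod 37)
32^64 ≡ 9^2 = 81 ≡ 7 (mod 37)
32^128 ≡ 7^2 = 49 ≡ 12 (mod 37)
32^256 ≡ 12^2 = 144 ≡ 33 (mod 37)
32^512 ≡ 33^2 = 1089 ≡ 16 (mod 37)
32^1024 ≡ 16^2 = 256 ≡ 34 (mod 37)
32^1833 = 32^1024 × 32^512 × 32^256 × 32^32 × 32^8 × 32^1 ≡ 34 × 16 × 33 × 9 × 16 × 32 (mod 37).
Accumulate the product:
34 × 16 = 544 ≡ 26
26 × 33 = 858 ≡ 7
7 × 9 = 63 ≡ 26
26 × 16 = 416 ≡ 9
9 × 32 = 288 ≡ 29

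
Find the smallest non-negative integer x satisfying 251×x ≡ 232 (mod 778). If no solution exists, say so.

gcd(251, 778) = 1, so a unique solution mod 778 exists.
251⁻¹ ≡ 31 (mod 778).
x ≡ 31×232 ≡ 190 (mod 778).

190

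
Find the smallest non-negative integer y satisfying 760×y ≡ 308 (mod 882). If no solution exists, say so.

gcd(760, 882) = 2, and 2 | 308, so solutions exist.
Divide through by 2: 380×y mod 441 = 154.
380⁻¹ ≡ 347 (mod 441).
y ≡ 347×154 ≡ 77 (mod 441).
The smallest non-negative solution is y = 77.

77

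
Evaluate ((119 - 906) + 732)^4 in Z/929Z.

119 - 906 = -787 ≡ 142 (mod 929)
142 + 732 = 874
(874)^4 ≡ 904 (mod 929)

904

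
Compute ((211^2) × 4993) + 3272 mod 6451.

(211)^2 ≡ 5815 (mod 6451)
5815 × 4993 = 29034295 ≡ 4795 (mod 6451)
4795 + 3272 = 8067 ≡ 1616 (mod 6451)

1616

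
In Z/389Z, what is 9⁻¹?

By the extended Euclidean algorithm:
389 = 43*9 + 2
9 = 4*2 + 1
2 = 2*1 + 0
gcd(9, 389) = 1, so the inverse exists.
Back-substitute for 1:
1 = 1*9 − 4*2
  = −4*389 + 173*9
So 9⁻¹ ≡ 173 (mod 389).

173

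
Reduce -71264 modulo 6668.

-71264 = -11×6668 + 2084, so -71264 ≡ 2084 (mod 6668).

2084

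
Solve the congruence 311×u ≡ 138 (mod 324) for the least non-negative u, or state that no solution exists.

gcd(311, 324) = 1, so a unique solution mod 324 exists.
311⁻¹ ≡ 299 (mod 324).
u ≡ 299×138 ≡ 114 (mod 324).

114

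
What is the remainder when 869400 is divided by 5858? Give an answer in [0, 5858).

869400 = 148*5858 + 2416, so 869400 ≡ 2416 (mod 5858).

2416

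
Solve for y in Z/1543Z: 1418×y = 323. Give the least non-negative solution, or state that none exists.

1059

gcd(1418, 1543) = 1, so a unique solution mod 1543 exists.
1418⁻¹ ≡ 395 (mod 1543).
y ≡ 395×323 ≡ 1059 (mod 1543).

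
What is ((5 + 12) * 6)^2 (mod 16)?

4

5 + 12 = 17 ≡ 1 (mod 16)
1 * 6 = 6
(6)^2 ≡ 4 (mod 16)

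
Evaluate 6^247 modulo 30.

6

Compute successive squares:
247 in binary is 11110111, i.e. 247 = 128 + 64 + 32 + 16 + 4 + 2 + 1.
6^1 ≡ 6 (mod 30)
6^2 ≡ 6^2 = 36 ≡ 6 (mod 30)
6^4 ≡ 6^2 = 36 ≡ 6 (mod 30)
6^8 ≡ 6^2 = 36 ≡ 6 (mod 30)
6^16 ≡ 6^2 = 36 ≡ 6 (mod 30)
6^32 ≡ 6^2 = 36 ≡ 6 (mod 30)
6^64 ≡ 6^2 = 36 ≡ 6 (mod 30)
6^128 ≡ 6^2 = 36 ≡ 6 (mod 30)
6^247 = 6^128 · 6^64 · 6^32 · 6^16 · 6^4 · 6^2 · 6^1 ≡ 6 · 6 · 6 · 6 · 6 · 6 · 6 (mod 30).
Accumulate the product:
6 · 6 = 36 ≡ 6
6 · 6 = 36 ≡ 6
6 · 6 = 36 ≡ 6
6 · 6 = 36 ≡ 6
6 · 6 = 36 ≡ 6
6 · 6 = 36 ≡ 6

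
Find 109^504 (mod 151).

Compute successive squares:
504 in binary is 111111000, i.e. 504 = 256 + 128 + 64 + 32 + 16 + 8.
109^1 ≡ 109 (mod 151)
109^2 ≡ 109^2 = 11881 ≡ 103 (mod 151)
109^4 ≡ 103^2 = 10609 ≡ 39 (mod 151)
109^8 ≡ 39^2 = 1521 ≡ 11 (mod 151)
109^16 ≡ 11^2 = 121 (mod 151)
109^32 ≡ 121^2 = 14641 ≡ 145 (mod 151)
109^64 ≡ 145^2 = 21025 ≡ 36 (mod 151)
109^128 ≡ 36^2 = 1296 ≡ 88 (mod 151)
109^256 ≡ 88^2 = 7744 ≡ 43 (mod 151)
109^504 = 109^256 · 109^128 · 109^64 · 109^32 · 109^16 · 109^8 ≡ 43 · 88 · 36 · 145 · 121 · 11 (mod 151).
Accumulate the product:
43 · 88 = 3784 ≡ 9
9 · 36 = 324 ≡ 22
22 · 145 = 3190 ≡ 19
19 · 121 = 2299 ≡ 34
34 · 11 = 374 ≡ 72

72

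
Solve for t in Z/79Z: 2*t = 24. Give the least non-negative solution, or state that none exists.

12

gcd(2, 79) = 1, so a unique solution mod 79 exists.
2⁻¹ ≡ 40 (mod 79).
t ≡ 40*24 ≡ 12 (mod 79).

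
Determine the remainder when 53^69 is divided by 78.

Compute successive squares:
69 in binary is 1000101, i.e. 69 = 64 + 4 + 1.
53^1 ≡ 53 (mod 78)
53^2 ≡ 53^2 = 2809 ≡ 1 (mod 78)
53^4 ≡ 1^2 = 1 (mod 78)
53^8 ≡ 1^2 = 1 (mod 78)
53^16 ≡ 1^2 = 1 (mod 78)
53^32 ≡ 1^2 = 1 (mod 78)
53^64 ≡ 1^2 = 1 (mod 78)
53^69 = 53^64 × 53^4 × 53^1 ≡ 1 × 1 × 53 (mod 78).
Accumulate the product:
1 × 1 = 1
1 × 53 = 53

53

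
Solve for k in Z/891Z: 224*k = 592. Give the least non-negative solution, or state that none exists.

830

gcd(224, 891) = 1, so a unique solution mod 891 exists.
224⁻¹ ≡ 179 (mod 891).
k ≡ 179*592 ≡ 830 (mod 891).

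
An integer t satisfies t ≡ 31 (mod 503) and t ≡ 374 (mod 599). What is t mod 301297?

202237

503⁻¹ mod 599: 503*443 ≡ 1 (mod 599), so 503⁻¹ ≡ 443.
t = 31 + 503*((374 − 31)*443 mod 599) = 31 + 503*402 = 202237.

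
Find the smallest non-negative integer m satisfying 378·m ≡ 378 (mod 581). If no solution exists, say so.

gcd(378, 581) = 7, and 7 | 378, so solutions exist.
Divide through by 7: 54·m = 54 (mod 83).
54⁻¹ ≡ 20 (mod 83).
m ≡ 20·54 ≡ 1 (mod 83).
The smallest non-negative solution is m = 1.

1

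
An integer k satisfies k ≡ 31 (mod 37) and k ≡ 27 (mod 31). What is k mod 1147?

37⁻¹ mod 31: 37×26 ≡ 1 (mod 31), so 37⁻¹ ≡ 26.
k = 31 + 37×((27 − 31)×26 mod 31) = 31 + 37×20 = 771.

771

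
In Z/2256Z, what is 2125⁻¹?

Run the extended Euclidean algorithm:
2256 = 1*2125 + 131
2125 = 16*131 + 29
131 = 4*29 + 15
29 = 1*15 + 14
15 = 1*14 + 1
14 = 14*1 + 0
gcd(2125, 2256) = 1, so the inverse exists.
Bézout: 1 = 146*2256 − 155*2125.
So 2125⁻¹ ≡ −155 ≡ 2101 (mod 2256).

2101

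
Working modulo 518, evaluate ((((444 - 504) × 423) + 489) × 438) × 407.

74

444 - 504 = -60 ≡ 458 (mod 518)
458 × 423 = 193734 ≡ 2 (mod 518)
2 + 489 = 491
491 × 438 = 215058 ≡ 88 (mod 518)
88 × 407 = 35816 ≡ 74 (mod 518)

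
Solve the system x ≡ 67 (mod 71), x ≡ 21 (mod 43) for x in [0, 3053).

1913

71⁻¹ mod 43: 71*20 ≡ 1 (mod 43), so 71⁻¹ ≡ 20.
x = 67 + 71*((21 − 67)*20 mod 43) = 67 + 71*26 = 1913.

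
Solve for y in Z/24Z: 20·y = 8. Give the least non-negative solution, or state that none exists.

gcd(20, 24) = 4, and 4 | 8, so solutions exist.
Divide through by 4: 5·y = 2 (mod 6).
5⁻¹ ≡ 5 (mod 6).
y ≡ 5·2 ≡ 4 (mod 6).
The smallest non-negative solution is y = 4.

4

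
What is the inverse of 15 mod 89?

89 = 5·15 + 14
15 = 1·14 + 1
14 = 14·1 + 0
gcd(15, 89) = 1, so the inverse exists.
Bézout: 1 = −1·89 + 6·15.
So 15⁻¹ ≡ 6 (mod 89).

6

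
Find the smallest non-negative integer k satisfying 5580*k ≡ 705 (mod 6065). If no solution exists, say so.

1099

gcd(5580, 6065) = 5, and 5 | 705, so solutions exist.
Divide through by 5: 1116*k = 141 (mod 1213).
1116⁻¹ ≡ 25 (mod 1213).
k ≡ 25*141 ≡ 1099 (mod 1213).
The smallest non-negative solution is k = 1099.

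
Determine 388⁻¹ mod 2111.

2111 = 5*388 + 171
388 = 2*171 + 46
171 = 3*46 + 33
46 = 1*33 + 13
33 = 2*13 + 7
13 = 1*7 + 6
7 = 1*6 + 1
6 = 6*1 + 0
gcd(388, 2111) = 1, so the inverse exists.
Back-substitute for 1:
1 = 1*7 − 1*6
  = −1*13 + 2*7
  = 2*33 − 5*13
  = −5*46 + 7*33
  = 7*171 − 26*46
  = −26*388 + 59*171
  = 59*2111 − 321*388
So 388⁻¹ ≡ −321 ≡ 1790 (mod 2111).

1790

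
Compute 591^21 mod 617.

By square-and-multiply:
21 in binary is 10101, i.e. 21 = 16 + 4 + 1.
591^1 ≡ 591 (mod 617)
591^2 ≡ 591^2 = 349281 ≡ 59 (mod 617)
591^4 ≡ 59^2 = 3481 ≡ 396 (mod 617)
591^8 ≡ 396^2 = 156816 ≡ 98 (mod 617)
591^16 ≡ 98^2 = 9604 ≡ 349 (mod 617)
591^21 = 591^16 × 591^4 × 591^1 ≡ 349 × 396 × 591 (mod 617).
Accumulate the product:
349 × 396 = 138204 ≡ 613
613 × 591 = 362283 ≡ 104

104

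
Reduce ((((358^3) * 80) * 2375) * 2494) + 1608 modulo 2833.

(358)^3 ≡ 2277 (mod 2833)
2277 * 80 = 182160 ≡ 848 (mod 2833)
848 * 2375 = 2014000 ≡ 2570 (mod 2833)
2570 * 2494 = 6409580 ≡ 1334 (mod 2833)
1334 + 1608 = 2942 ≡ 109 (mod 2833)

109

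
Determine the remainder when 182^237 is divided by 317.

1

Compute successive squares:
182^1 ≡ 182 (mod 317)
182^2 ≡ 182^2 = 33124 ≡ 156 (mod 317)
182^4 ≡ 156^2 = 24336 ≡ 244 (mod 317)
182^8 ≡ 244^2 = 59536 ≡ 257 (mod 317)
182^16 ≡ 257^2 = 66049 ≡ 113 (mod 317)
182^32 ≡ 113^2 = 12769 ≡ 89 (mod 317)
182^64 ≡ 89^2 = 7921 ≡ 313 (mod 317)
182^128 ≡ 313^2 = 97969 ≡ 16 (mod 317)
182^237 = 182^128 * 182^64 * 182^32 * 182^8 * 182^4 * 182^1 ≡ 16 * 313 * 89 * 257 * 244 * 182 (mod 317).
Accumulate the product:
16 * 313 = 5008 ≡ 253
253 * 89 = 22517 ≡ 10
10 * 257 = 2570 ≡ 34
34 * 244 = 8296 ≡ 54
54 * 182 = 9828 ≡ 1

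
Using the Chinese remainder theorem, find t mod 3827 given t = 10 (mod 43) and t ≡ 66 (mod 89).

956

43⁻¹ mod 89: 43*29 ≡ 1 (mod 89), so 43⁻¹ ≡ 29.
t = 10 + 43*((66 − 10)*29 mod 89) = 10 + 43*22 = 956.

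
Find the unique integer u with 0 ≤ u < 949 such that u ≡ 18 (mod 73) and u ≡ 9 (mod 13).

73⁻¹ mod 13: 73*5 ≡ 1 (mod 13), so 73⁻¹ ≡ 5.
u = 18 + 73*((9 − 18)*5 mod 13) = 18 + 73*7 = 529.

529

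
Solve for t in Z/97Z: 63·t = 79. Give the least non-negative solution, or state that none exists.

gcd(63, 97) = 1, so a unique solution mod 97 exists.
63⁻¹ ≡ 77 (mod 97).
t ≡ 77·79 ≡ 69 (mod 97).

69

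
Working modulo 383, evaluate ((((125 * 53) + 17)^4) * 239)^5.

125 * 53 = 6625 ≡ 114 (mod 383)
114 + 17 = 131
(131)^4 ≡ 114 (mod 383)
114 * 239 = 27246 ≡ 53 (mod 383)
(53)^5 ≡ 91 (mod 383)

91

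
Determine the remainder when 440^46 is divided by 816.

64

46 in binary is 101110, i.e. 46 = 32 + 8 + 4 + 2.
440^1 ≡ 440 (mod 816)
440^2 ≡ 440^2 = 193600 ≡ 208 (mod 816)
440^4 ≡ 208^2 = 43264 ≡ 16 (mod 816)
440^8 ≡ 16^2 = 256 (mod 816)
440^16 ≡ 256^2 = 65536 ≡ 256 (mod 816)
440^32 ≡ 256^2 = 65536 ≡ 256 (mod 816)
440^46 = 440^32 × 440^8 × 440^4 × 440^2 ≡ 256 × 256 × 16 × 208 (mod 816).
Accumulate the product:
256 × 256 = 65536 ≡ 256
256 × 16 = 4096 ≡ 16
16 × 208 = 3328 ≡ 64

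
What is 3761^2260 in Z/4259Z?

3761^1 ≡ 3761 (mod 4259)
3761^2 ≡ 3761^2 = 14145121 ≡ 982 (mod 4259)
3761^4 ≡ 982^2 = 964324 ≡ 1790 (mod 4259)
3761^8 ≡ 1790^2 = 3204100 ≡ 1332 (mod 4259)
3761^16 ≡ 1332^2 = 1774224 ≡ 2480 (mod 4259)
3761^32 ≡ 2480^2 = 6150400 ≡ 404 (mod 4259)
3761^64 ≡ 404^2 = 163216 ≡ 1374 (mod 4259)
3761^128 ≡ 1374^2 = 1887876 ≡ 1139 (mod 4259)
3761^256 ≡ 1139^2 = 1297321 ≡ 2585 (mod 4259)
3761^512 ≡ 2585^2 = 6682225 ≡ 4113 (mod 4259)
3761^1024 ≡ 4113^2 = 16916769 ≡ 21 (mod 4259)
3761^2048 ≡ 21^2 = 441 (mod 4259)
3761^2260 = 3761^2048 * 3761^128 * 3761^64 * 3761^16 * 3761^4 ≡ 441 * 1139 * 1374 * 2480 * 1790 (mod 4259).
Accumulate the product:
441 * 1139 = 502299 ≡ 3996
3996 * 1374 = 5490504 ≡ 653
653 * 2480 = 1619440 ≡ 1020
1020 * 1790 = 1825800 ≡ 2948

2948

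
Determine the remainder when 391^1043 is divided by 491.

278

By square-and-multiply:
1043 in binary is 10000010011, i.e. 1043 = 1024 + 16 + 2 + 1.
391^1 ≡ 391 (mod 491)
391^2 ≡ 391^2 = 152881 ≡ 180 (mod 491)
391^4 ≡ 180^2 = 32400 ≡ 485 (mod 491)
391^8 ≡ 485^2 = 235225 ≡ 36 (mod 491)
391^16 ≡ 36^2 = 1296 ≡ 314 (mod 491)
391^32 ≡ 314^2 = 98596 ≡ 396 (mod 491)
391^64 ≡ 396^2 = 156816 ≡ 187 (mod 491)
391^128 ≡ 187^2 = 34969 ≡ 108 (mod 491)
391^256 ≡ 108^2 = 11664 ≡ 371 (mod 491)
391^512 ≡ 371^2 = 137641 ≡ 161 (mod 491)
391^1024 ≡ 161^2 = 25921 ≡ 389 (mod 491)
391^1043 = 391^1024 × 391^16 × 391^2 × 391^1 ≡ 389 × 314 × 180 × 391 (mod 491).
Accumulate the product:
389 × 314 = 122146 ≡ 378
378 × 180 = 68040 ≡ 282
282 × 391 = 110262 ≡ 278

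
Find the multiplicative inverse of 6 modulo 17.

By the extended Euclidean algorithm:
17 = 2×6 + 5
6 = 1×5 + 1
5 = 5×1 + 0
gcd(6, 17) = 1, so the inverse exists.
Bézout: 1 = −1×17 + 3×6.
So 6⁻¹ ≡ 3 (mod 17).

3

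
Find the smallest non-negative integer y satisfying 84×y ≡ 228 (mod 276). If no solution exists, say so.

6

gcd(84, 276) = 12, and 12 | 228, so solutions exist.
Divide through by 12: 7×y mod 23 = 19.
7⁻¹ ≡ 10 (mod 23).
y ≡ 10×19 ≡ 6 (mod 23).
The smallest non-negative solution is y = 6.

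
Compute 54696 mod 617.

54696 = 88·617 + 400, so 54696 ≡ 400 (mod 617).

400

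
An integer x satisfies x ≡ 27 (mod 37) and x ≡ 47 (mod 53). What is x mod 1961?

37⁻¹ mod 53: 37·43 ≡ 1 (mod 53), so 37⁻¹ ≡ 43.
x = 27 + 37·((47 − 27)·43 mod 53) = 27 + 37·12 = 471.

471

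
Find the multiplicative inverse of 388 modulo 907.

180

907 = 2×388 + 131
388 = 2×131 + 126
131 = 1×126 + 5
126 = 25×5 + 1
5 = 5×1 + 0
gcd(388, 907) = 1, so the inverse exists.
Back-substitute for 1:
1 = 1×126 − 25×5
  = −25×131 + 26×126
  = 26×388 − 77×131
  = −77×907 + 180×388
So 388⁻¹ ≡ 180 (mod 907).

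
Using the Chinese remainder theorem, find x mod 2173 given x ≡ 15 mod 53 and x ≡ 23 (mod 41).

53⁻¹ mod 41: 53×24 ≡ 1 (mod 41), so 53⁻¹ ≡ 24.
x = 15 + 53×((23 − 15)×24 mod 41) = 15 + 53×28 = 1499.
Check: 1499 mod 53 = 15, 1499 mod 41 = 23. ✓

1499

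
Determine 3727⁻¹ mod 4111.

Run the extended Euclidean algorithm:
4111 = 1·3727 + 384
3727 = 9·384 + 271
384 = 1·271 + 113
271 = 2·113 + 45
113 = 2·45 + 23
45 = 1·23 + 22
23 = 1·22 + 1
22 = 22·1 + 0
gcd(3727, 4111) = 1, so the inverse exists.
Bézout: 1 = 165·4111 − 182·3727.
So 3727⁻¹ ≡ −182 ≡ 3929 (mod 4111).

3929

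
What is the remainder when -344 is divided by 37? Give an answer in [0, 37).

-344 = -10×37 + 26, so -344 ≡ 26 (mod 37).

26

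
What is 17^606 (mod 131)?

Compute successive squares:
17^1 ≡ 17 (mod 131)
17^2 ≡ 17^2 = 289 ≡ 27 (mod 131)
17^4 ≡ 27^2 = 729 ≡ 74 (mod 131)
17^8 ≡ 74^2 = 5476 ≡ 105 (mod 131)
17^16 ≡ 105^2 = 11025 ≡ 21 (mod 131)
17^32 ≡ 21^2 = 441 ≡ 48 (mod 131)
17^64 ≡ 48^2 = 2304 ≡ 77 (mod 131)
17^128 ≡ 77^2 = 5929 ≡ 34 (mod 131)
17^256 ≡ 34^2 = 1156 ≡ 108 (mod 131)
17^512 ≡ 108^2 = 11664 ≡ 5 (mod 131)
17^606 = 17^512 · 17^64 · 17^16 · 17^8 · 17^4 · 17^2 ≡ 5 · 77 · 21 · 105 · 74 · 27 (mod 131).
Accumulate the product:
5 · 77 = 385 ≡ 123
123 · 21 = 2583 ≡ 94
94 · 105 = 9870 ≡ 45
45 · 74 = 3330 ≡ 55
55 · 27 = 1485 ≡ 44

44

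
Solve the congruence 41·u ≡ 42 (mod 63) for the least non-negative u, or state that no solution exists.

21

gcd(41, 63) = 1, so a unique solution mod 63 exists.
41⁻¹ ≡ 20 (mod 63).
u ≡ 20·42 ≡ 21 (mod 63).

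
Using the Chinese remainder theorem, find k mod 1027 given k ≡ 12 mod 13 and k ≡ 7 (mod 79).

402

13⁻¹ mod 79: 13×73 ≡ 1 (mod 79), so 13⁻¹ ≡ 73.
k = 12 + 13×((7 − 12)×73 mod 79) = 12 + 13×30 = 402.
Check: 402 mod 13 = 12, 402 mod 79 = 7. ✓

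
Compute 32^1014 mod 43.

4

Using repeated squaring:
1014 in binary is 1111110110, i.e. 1014 = 512 + 256 + 128 + 64 + 32 + 16 + 4 + 2.
32^1 ≡ 32 (mod 43)
32^2 ≡ 32^2 = 1024 ≡ 35 (mod 43)
32^4 ≡ 35^2 = 1225 ≡ 21 (mod 43)
32^8 ≡ 21^2 = 441 ≡ 11 (mod 43)
32^16 ≡ 11^2 = 121 ≡ 35 (mod 43)
32^32 ≡ 35^2 = 1225 ≡ 21 (mod 43)
32^64 ≡ 21^2 = 441 ≡ 11 (mod 43)
32^128 ≡ 11^2 = 121 ≡ 35 (mod 43)
32^256 ≡ 35^2 = 1225 ≡ 21 (mod 43)
32^512 ≡ 21^2 = 441 ≡ 11 (mod 43)
32^1014 = 32^512 × 32^256 × 32^128 × 32^64 × 32^32 × 32^16 × 32^4 × 32^2 ≡ 11 × 21 × 35 × 11 × 21 × 35 × 21 × 35 (mod 43).
Accumulate the product:
11 × 21 = 231 ≡ 16
16 × 35 = 560 ≡ 1
1 × 11 = 11
11 × 21 = 231 ≡ 16
16 × 35 = 560 ≡ 1
1 × 21 = 21
21 × 35 = 735 ≡ 4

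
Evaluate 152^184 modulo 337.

321

184 in binary is 10111000, i.e. 184 = 128 + 32 + 16 + 8.
152^1 ≡ 152 (mod 337)
152^2 ≡ 152^2 = 23104 ≡ 188 (mod 337)
152^4 ≡ 188^2 = 35344 ≡ 296 (mod 337)
152^8 ≡ 296^2 = 87616 ≡ 333 (mod 337)
152^16 ≡ 333^2 = 110889 ≡ 16 (mod 337)
152^32 ≡ 16^2 = 256 (mod 337)
152^64 ≡ 256^2 = 65536 ≡ 158 (mod 337)
152^128 ≡ 158^2 = 24964 ≡ 26 (mod 337)
152^184 = 152^128 * 152^32 * 152^16 * 152^8 ≡ 26 * 256 * 16 * 333 (mod 337).
Accumulate the product:
26 * 256 = 6656 ≡ 253
253 * 16 = 4048 ≡ 4
4 * 333 = 1332 ≡ 321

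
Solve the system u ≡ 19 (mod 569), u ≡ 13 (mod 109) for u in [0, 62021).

15382

569⁻¹ mod 109: 569·50 ≡ 1 (mod 109), so 569⁻¹ ≡ 50.
u = 19 + 569·((13 − 19)·50 mod 109) = 19 + 569·27 = 15382.
Check: 15382 mod 569 = 19, 15382 mod 109 = 13. ✓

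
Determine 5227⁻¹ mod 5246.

2761

Apply the Euclidean algorithm and back-substitute:
5246 = 1*5227 + 19
5227 = 275*19 + 2
19 = 9*2 + 1
2 = 2*1 + 0
gcd(5227, 5246) = 1, so the inverse exists.
Bézout: 1 = 2476*5246 − 2485*5227.
So 5227⁻¹ ≡ −2485 ≡ 2761 (mod 5246).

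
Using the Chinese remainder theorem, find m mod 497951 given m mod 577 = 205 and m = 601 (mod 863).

37710

577⁻¹ mod 863: 577*691 ≡ 1 (mod 863), so 577⁻¹ ≡ 691.
m = 205 + 577*((601 − 205)*691 mod 863) = 205 + 577*65 = 37710.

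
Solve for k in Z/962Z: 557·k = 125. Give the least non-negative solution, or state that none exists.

451

gcd(557, 962) = 1, so a unique solution mod 962 exists.
557⁻¹ ≡ 19 (mod 962).
k ≡ 19·125 ≡ 451 (mod 962).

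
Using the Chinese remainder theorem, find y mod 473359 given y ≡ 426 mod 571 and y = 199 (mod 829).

571⁻¹ mod 829: 571·196 ≡ 1 (mod 829), so 571⁻¹ ≡ 196.
y = 426 + 571·((199 − 426)·196 mod 829) = 426 + 571·274 = 156880.

156880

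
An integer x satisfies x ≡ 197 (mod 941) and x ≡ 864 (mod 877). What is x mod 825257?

941⁻¹ mod 877: 941*370 ≡ 1 (mod 877), so 941⁻¹ ≡ 370.
x = 197 + 941*((864 − 197)*370 mod 877) = 197 + 941*353 = 332370.
Check: 332370 mod 941 = 197, 332370 mod 877 = 864. ✓

332370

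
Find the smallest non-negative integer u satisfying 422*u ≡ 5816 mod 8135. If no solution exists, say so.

168

gcd(422, 8135) = 1, so a unique solution mod 8135 exists.
422⁻¹ ≡ 6188 (mod 8135).
u ≡ 6188*5816 ≡ 168 (mod 8135).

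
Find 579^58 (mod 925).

336

58 in binary is 111010, i.e. 58 = 32 + 16 + 8 + 2.
579^1 ≡ 579 (mod 925)
579^2 ≡ 579^2 = 335241 ≡ 391 (mod 925)
579^4 ≡ 391^2 = 152881 ≡ 256 (mod 925)
579^8 ≡ 256^2 = 65536 ≡ 786 (mod 925)
579^16 ≡ 786^2 = 617796 ≡ 821 (mod 925)
579^32 ≡ 821^2 = 674041 ≡ 641 (mod 925)
579^58 = 579^32 · 579^16 · 579^8 · 579^2 ≡ 641 · 821 · 786 · 391 (mod 925).
Accumulate the product:
641 · 821 = 526261 ≡ 861
861 · 786 = 676746 ≡ 571
571 · 391 = 223261 ≡ 336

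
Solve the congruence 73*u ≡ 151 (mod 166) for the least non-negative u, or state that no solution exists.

43

gcd(73, 166) = 1, so a unique solution mod 166 exists.
73⁻¹ ≡ 141 (mod 166).
u ≡ 141*151 ≡ 43 (mod 166).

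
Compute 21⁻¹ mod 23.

11

Apply the Euclidean algorithm and back-substitute:
23 = 1·21 + 2
21 = 10·2 + 1
2 = 2·1 + 0
gcd(21, 23) = 1, so the inverse exists.
Bézout: 1 = −10·23 + 11·21.
So 21⁻¹ ≡ 11 (mod 23).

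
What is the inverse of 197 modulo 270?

270 = 1×197 + 73
197 = 2×73 + 51
73 = 1×51 + 22
51 = 2×22 + 7
22 = 3×7 + 1
7 = 7×1 + 0
gcd(197, 270) = 1, so the inverse exists.
Back-substitute for 1:
1 = 1×22 − 3×7
  = −3×51 + 7×22
  = 7×73 − 10×51
  = −10×197 + 27×73
  = 27×270 − 37×197
So 197⁻¹ ≡ −37 ≡ 233 (mod 270).

233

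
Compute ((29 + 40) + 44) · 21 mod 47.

29 + 40 = 69 ≡ 22 (mod 47)
22 + 44 = 66 ≡ 19 (mod 47)
19 · 21 = 399 ≡ 23 (mod 47)

23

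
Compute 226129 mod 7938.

3865

226129 = 28·7938 + 3865, so 226129 ≡ 3865 (mod 7938).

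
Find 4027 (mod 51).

49

4027 = 78×51 + 49, so 4027 ≡ 49 (mod 51).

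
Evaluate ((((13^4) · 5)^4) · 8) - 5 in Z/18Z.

(13)^4 ≡ 13 (mod 18)
13 · 5 = 65 ≡ 11 (mod 18)
(11)^4 ≡ 7 (mod 18)
7 · 8 = 56 ≡ 2 (mod 18)
2 - 5 = -3 ≡ 15 (mod 18)

15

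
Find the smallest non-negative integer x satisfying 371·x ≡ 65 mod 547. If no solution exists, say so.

gcd(371, 547) = 1, so a unique solution mod 547 exists.
371⁻¹ ≡ 432 (mod 547).
x ≡ 432·65 ≡ 183 (mod 547).

183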